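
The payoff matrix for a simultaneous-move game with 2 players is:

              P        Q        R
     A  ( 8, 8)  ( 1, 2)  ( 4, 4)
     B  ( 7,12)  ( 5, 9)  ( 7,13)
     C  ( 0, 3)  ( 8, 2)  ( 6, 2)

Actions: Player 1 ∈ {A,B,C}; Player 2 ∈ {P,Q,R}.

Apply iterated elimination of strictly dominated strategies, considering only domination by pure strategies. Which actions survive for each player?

P2 drop Q (P beats it: A:8>2 B:12>9 C:3>2)
P1 drop C (B beats it: P:7>0 R:7>6)
P1→{A,B} P2→{P,R}

Remaining: P1:{A,B} P2:{P,R}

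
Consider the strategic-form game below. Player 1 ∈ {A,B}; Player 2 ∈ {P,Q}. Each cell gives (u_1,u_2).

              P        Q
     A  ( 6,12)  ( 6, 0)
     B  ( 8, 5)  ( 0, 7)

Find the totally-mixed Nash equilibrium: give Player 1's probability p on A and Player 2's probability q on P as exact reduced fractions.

P1 indiff ⇒ q·6+(1-q)·6 = q·8+(1-q)·0 ⇒ q(-2) = (1-q)(-6) ⇒ q = 3/4
P2 indiff ⇒ p·12+(1-p)·5 = p·0+(1-p)·7 ⇒ p(12) = (1-p)(2) ⇒ p = 1/7

P1 mixes 1/7 on A; P2 mixes 3/4 on P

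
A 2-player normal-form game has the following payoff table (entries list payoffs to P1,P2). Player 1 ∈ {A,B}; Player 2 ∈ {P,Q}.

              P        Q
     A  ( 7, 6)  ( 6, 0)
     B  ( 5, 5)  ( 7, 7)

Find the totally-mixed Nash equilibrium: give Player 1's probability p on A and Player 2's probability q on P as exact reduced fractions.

P1 indiff ⇒ q·7+(1-q)·6 = q·5+(1-q)·7 ⇒ q(2) = (1-q)(1) ⇒ q = 1/3
P2 indiff ⇒ p·6+(1-p)·5 = p·0+(1-p)·7 ⇒ p(6) = (1-p)(2) ⇒ p = 1/4

p=1/4, q=1/3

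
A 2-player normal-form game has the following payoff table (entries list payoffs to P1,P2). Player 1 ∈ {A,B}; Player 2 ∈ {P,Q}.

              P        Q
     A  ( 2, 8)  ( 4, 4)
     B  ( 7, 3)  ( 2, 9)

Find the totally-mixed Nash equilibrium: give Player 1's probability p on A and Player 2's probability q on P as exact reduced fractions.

P1 mixes 3/5 on A; P2 mixes 2/7 on P

P1 indiff ⇒ q·2+(1-q)·4 = q·7+(1-q)·2 ⇒ q(-5) = (1-q)(-2) ⇒ q = 2/7
P2 indiff ⇒ p·8+(1-p)·3 = p·4+(1-p)·9 ⇒ p(4) = (1-p)(6) ⇒ p = 3/5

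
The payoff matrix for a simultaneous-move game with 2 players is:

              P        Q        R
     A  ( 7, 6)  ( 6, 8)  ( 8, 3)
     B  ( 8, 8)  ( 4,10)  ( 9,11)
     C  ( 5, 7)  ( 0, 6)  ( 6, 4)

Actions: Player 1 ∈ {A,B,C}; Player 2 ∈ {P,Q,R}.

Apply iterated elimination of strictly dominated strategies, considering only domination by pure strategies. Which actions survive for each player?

IESDS → P1:{A,B} P2:{Q,R}

P1 drop C (A beats it: P:7>5 Q:6>0 R:8>6)
P2 drop P (Q beats it: A:8>6 B:10>8)
P1→{A,B} P2→{Q,R}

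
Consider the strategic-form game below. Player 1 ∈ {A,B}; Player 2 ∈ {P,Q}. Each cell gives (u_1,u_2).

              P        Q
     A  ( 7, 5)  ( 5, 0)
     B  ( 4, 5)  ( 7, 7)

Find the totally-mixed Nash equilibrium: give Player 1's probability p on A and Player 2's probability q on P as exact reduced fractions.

P1 indiff ⇒ q·7+(1-q)·5 = q·4+(1-q)·7 ⇒ q(3) = (1-q)(2) ⇒ q = 2/5
P2 indiff ⇒ p·5+(1-p)·5 = p·0+(1-p)·7 ⇒ p(5) = (1-p)(2) ⇒ p = 2/7

p=2/7, q=2/5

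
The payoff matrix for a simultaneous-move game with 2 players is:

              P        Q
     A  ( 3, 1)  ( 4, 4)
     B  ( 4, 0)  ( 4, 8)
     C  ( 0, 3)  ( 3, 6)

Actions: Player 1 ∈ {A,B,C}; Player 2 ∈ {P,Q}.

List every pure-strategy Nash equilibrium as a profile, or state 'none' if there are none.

(A,P): not NE [P1→B gives 4>3; P2→Q gives 4>1]
(A,Q): NE
(B,P): not NE [P2→Q gives 8>0]
(B,Q): NE
(C,P): not NE [P1→B gives 4>0; P2→Q gives 6>3]
(C,Q): not NE [P1→B gives 4>3]

Nash profiles: (A,Q), (B,Q)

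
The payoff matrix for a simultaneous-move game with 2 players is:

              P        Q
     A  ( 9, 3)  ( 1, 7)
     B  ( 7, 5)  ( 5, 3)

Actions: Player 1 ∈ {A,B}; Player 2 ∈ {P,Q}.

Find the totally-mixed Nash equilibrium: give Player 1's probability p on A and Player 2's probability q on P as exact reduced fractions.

P1 indiff ⇒ q·9+(1-q)·1 = q·7+(1-q)·5 ⇒ q(2) = (1-q)(4) ⇒ q = 2/3
P2 indiff ⇒ p·3+(1-p)·5 = p·7+(1-p)·3 ⇒ p(-4) = (1-p)(-2) ⇒ p = 1/3

(p,q) = (1/3, 2/3)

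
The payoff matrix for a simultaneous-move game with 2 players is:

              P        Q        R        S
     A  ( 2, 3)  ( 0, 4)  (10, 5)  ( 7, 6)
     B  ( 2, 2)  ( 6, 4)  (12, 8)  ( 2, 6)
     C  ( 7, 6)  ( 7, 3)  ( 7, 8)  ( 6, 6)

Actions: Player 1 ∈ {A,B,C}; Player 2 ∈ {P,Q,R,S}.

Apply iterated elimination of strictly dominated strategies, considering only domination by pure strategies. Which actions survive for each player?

P2 drop P (R beats it: A:5>3 B:8>2 C:8>6)
P2 drop Q (R beats it: A:5>4 B:8>4 C:8>3)
P1 drop C (A beats it: R:10>7 S:7>6)
P1→{A,B} P2→{R,S}

Survivors P1:{A,B} P2:{R,S}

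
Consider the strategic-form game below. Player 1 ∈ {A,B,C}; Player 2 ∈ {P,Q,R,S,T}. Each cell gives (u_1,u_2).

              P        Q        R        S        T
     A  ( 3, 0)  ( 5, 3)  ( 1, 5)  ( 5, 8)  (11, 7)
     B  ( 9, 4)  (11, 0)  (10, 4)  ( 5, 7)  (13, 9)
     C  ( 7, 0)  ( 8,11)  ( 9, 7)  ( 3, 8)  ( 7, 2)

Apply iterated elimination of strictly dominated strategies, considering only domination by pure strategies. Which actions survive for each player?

Remaining: P1:{A,B} P2:{S,T}

P1 drop C (B beats it: P:9>7 Q:11>8 R:10>9 S:5>3 T:13>7)
P2 drop P (S beats it: A:8>0 B:7>4)
P2 drop Q (R beats it: A:5>3 B:4>0)
P2 drop R (S beats it: A:8>5 B:7>4)
P1→{A,B} P2→{S,T}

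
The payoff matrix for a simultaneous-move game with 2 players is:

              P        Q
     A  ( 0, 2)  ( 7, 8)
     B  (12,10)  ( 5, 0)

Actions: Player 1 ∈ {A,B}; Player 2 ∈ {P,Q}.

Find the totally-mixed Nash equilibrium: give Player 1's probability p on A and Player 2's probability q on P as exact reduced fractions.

P1 mixes 5/8 on A; P2 mixes 1/7 on P

P1 indiff ⇒ q·0+(1-q)·7 = q·12+(1-q)·5 ⇒ q(-12) = (1-q)(-2) ⇒ q = 1/7
P2 indiff ⇒ p·2+(1-p)·10 = p·8+(1-p)·0 ⇒ p(-6) = (1-p)(-10) ⇒ p = 5/8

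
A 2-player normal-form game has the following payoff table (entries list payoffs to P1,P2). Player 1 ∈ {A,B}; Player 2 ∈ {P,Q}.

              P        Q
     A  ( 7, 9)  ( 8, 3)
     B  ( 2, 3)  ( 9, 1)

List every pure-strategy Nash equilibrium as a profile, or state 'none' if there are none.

PSNE = {(A,P)}

(A,P): NE
(A,Q): not NE [P1→B gives 9>8; P2→P gives 9>3]
(B,P): not NE [P1→A gives 7>2]
(B,Q): not NE [P2→P gives 3>1]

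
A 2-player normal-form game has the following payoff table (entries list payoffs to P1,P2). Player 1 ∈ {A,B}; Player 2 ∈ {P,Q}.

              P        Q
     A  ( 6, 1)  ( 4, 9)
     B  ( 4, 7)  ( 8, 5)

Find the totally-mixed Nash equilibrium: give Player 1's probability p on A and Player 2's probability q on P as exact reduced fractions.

(p,q) = (1/5, 2/3)

P1 indiff ⇒ q·6+(1-q)·4 = q·4+(1-q)·8 ⇒ q(2) = (1-q)(4) ⇒ q = 2/3
P2 indiff ⇒ p·1+(1-p)·7 = p·9+(1-p)·5 ⇒ p(-8) = (1-p)(-2) ⇒ p = 1/5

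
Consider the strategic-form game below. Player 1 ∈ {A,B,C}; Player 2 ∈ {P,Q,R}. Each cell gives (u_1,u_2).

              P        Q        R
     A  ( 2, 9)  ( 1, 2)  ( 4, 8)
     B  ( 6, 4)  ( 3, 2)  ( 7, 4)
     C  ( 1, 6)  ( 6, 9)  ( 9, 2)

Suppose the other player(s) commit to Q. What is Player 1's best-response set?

u_1(A vs Q) = 1
u_1(B vs Q) = 3
u_1(C vs Q) = 6
max payoff 6 at {C}

argmax u_1 = {C}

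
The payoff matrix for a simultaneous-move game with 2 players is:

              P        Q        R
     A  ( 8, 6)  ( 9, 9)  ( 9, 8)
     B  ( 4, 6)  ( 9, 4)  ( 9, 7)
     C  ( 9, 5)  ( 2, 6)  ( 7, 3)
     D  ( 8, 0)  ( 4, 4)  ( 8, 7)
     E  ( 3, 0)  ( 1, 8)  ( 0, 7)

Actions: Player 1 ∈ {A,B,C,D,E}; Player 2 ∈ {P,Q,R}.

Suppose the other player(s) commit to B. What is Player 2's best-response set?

u_2(P vs B) = 6
u_2(Q vs B) = 4
u_2(R vs B) = 7
max payoff 7 at {R}

argmax u_2 = {R}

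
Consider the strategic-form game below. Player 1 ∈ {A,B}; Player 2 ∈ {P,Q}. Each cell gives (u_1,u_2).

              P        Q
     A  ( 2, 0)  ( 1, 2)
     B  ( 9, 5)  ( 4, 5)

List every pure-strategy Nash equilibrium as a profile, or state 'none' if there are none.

Nash profiles: (B,P), (B,Q)

(A,P): not NE [P1→B gives 9>2; P2→Q gives 2>0]
(A,Q): not NE [P1→B gives 4>1]
(B,P): NE
(B,Q): NE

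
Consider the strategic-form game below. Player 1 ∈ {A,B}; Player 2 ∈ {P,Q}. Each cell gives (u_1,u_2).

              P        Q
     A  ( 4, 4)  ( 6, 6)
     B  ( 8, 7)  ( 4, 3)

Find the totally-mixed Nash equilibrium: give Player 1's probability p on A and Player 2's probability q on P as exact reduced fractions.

P1 indiff ⇒ q·4+(1-q)·6 = q·8+(1-q)·4 ⇒ q(-4) = (1-q)(-2) ⇒ q = 1/3
P2 indiff ⇒ p·4+(1-p)·7 = p·6+(1-p)·3 ⇒ p(-2) = (1-p)(-4) ⇒ p = 2/3

P1 mixes 2/3 on A; P2 mixes 1/3 on P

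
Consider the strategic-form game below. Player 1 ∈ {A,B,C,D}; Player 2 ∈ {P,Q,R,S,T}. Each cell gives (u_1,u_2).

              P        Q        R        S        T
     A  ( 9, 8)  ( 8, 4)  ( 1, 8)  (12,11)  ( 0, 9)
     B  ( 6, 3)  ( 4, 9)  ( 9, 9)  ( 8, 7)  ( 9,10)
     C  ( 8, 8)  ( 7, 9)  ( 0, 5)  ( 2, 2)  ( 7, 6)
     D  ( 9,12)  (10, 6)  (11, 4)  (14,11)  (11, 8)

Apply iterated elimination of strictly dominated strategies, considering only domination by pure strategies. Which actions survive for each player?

Remaining: P1:{A,D} P2:{P,S}

P1 drop B (D beats it: P:9>6 Q:10>4 R:11>9 S:14>8 T:11>9)
P1 drop C (D beats it: P:9>8 Q:10>7 R:11>0 S:14>2 T:11>7)
P2 drop Q (P beats it: A:8>4 D:12>6)
P2 drop R (S beats it: A:11>8 D:11>4)
P2 drop T (S beats it: A:11>9 D:11>8)
P1→{A,D} P2→{P,S}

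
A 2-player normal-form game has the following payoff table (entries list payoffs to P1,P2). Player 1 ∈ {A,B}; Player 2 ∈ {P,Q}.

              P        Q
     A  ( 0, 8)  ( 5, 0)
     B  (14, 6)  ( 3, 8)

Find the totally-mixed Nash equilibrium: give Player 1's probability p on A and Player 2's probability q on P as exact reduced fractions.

(p,q) = (1/5, 1/8)

P1 indiff ⇒ q·0+(1-q)·5 = q·14+(1-q)·3 ⇒ q(-14) = (1-q)(-2) ⇒ q = 1/8
P2 indiff ⇒ p·8+(1-p)·6 = p·0+(1-p)·8 ⇒ p(8) = (1-p)(2) ⇒ p = 1/5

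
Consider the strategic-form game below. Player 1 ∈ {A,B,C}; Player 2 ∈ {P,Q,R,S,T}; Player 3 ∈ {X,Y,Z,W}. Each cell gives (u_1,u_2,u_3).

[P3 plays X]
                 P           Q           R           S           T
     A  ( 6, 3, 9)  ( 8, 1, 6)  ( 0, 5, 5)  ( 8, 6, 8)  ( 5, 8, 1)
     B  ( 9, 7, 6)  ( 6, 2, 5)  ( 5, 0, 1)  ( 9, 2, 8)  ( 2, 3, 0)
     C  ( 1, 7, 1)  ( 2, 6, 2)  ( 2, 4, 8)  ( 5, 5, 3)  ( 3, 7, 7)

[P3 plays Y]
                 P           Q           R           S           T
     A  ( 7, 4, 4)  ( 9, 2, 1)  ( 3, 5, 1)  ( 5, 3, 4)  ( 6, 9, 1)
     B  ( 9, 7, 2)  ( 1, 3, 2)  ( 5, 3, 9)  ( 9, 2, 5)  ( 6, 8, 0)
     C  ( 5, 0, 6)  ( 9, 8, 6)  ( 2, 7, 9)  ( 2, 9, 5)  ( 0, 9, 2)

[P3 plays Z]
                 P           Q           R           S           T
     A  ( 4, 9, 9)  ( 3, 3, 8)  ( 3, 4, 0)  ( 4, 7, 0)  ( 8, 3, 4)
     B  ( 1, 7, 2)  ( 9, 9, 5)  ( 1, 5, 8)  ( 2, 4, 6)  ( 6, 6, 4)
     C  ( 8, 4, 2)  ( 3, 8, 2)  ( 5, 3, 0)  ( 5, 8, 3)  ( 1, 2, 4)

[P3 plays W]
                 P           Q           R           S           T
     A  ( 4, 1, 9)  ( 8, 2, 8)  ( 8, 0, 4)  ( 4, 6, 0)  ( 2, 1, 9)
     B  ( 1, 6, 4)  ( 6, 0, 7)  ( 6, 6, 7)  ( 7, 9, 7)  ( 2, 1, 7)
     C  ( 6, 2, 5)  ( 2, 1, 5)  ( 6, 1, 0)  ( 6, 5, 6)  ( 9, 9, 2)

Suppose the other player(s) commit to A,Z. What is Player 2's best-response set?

P2 best: {P}

u_2(P vs A,Z) = 9
u_2(Q vs A,Z) = 3
u_2(R vs A,Z) = 4
u_2(S vs A,Z) = 7
u_2(T vs A,Z) = 3
max payoff 9 at {P}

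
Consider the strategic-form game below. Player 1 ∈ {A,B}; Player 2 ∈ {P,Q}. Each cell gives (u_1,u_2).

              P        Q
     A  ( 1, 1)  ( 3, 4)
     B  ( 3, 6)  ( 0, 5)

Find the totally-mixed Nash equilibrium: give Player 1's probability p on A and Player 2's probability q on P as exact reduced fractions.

p=1/4, q=3/5

P1 indiff ⇒ q·1+(1-q)·3 = q·3+(1-q)·0 ⇒ q(-2) = (1-q)(-3) ⇒ q = 3/5
P2 indiff ⇒ p·1+(1-p)·6 = p·4+(1-p)·5 ⇒ p(-3) = (1-p)(-1) ⇒ p = 1/4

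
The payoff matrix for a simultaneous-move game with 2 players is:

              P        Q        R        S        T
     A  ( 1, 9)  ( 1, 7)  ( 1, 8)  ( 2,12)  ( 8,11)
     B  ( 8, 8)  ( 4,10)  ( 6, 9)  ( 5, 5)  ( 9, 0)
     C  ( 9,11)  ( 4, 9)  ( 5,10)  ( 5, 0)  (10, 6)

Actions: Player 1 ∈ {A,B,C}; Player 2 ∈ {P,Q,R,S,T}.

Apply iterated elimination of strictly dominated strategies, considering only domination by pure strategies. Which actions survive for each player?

P1 drop A (B beats it: P:8>1 Q:4>1 R:6>1 S:5>2 T:9>8)
P2 drop S (P beats it: B:8>5 C:11>0)
P2 drop T (P beats it: B:8>0 C:11>6)
P1→{B,C} P2→{P,Q,R}

IESDS → P1:{B,C} P2:{P,Q,R}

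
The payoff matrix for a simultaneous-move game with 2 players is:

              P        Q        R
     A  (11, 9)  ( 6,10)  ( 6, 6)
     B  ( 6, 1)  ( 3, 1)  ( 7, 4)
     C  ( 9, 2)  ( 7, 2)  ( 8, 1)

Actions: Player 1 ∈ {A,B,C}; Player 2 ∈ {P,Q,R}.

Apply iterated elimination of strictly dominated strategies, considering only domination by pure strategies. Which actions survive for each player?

P1 drop B (C beats it: P:9>6 Q:7>3 R:8>7)
P2 drop R (P beats it: A:9>6 C:2>1)
P1→{A,C} P2→{P,Q}

Survivors P1:{A,C} P2:{P,Q}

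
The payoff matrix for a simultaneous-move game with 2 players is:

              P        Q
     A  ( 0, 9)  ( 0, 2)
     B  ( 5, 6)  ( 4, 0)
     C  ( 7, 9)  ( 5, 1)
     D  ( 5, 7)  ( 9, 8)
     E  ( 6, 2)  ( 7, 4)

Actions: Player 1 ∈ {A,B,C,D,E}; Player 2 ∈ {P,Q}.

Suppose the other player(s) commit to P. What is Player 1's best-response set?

BR_1 = {C}

u_1(A vs P) = 0
u_1(B vs P) = 5
u_1(C vs P) = 7
u_1(D vs P) = 5
u_1(E vs P) = 6
max payoff 7 at {C}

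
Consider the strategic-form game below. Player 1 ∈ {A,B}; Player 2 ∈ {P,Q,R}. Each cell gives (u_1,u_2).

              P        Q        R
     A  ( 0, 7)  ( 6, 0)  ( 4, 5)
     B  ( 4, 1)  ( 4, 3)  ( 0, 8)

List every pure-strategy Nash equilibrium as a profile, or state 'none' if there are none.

(A,P): not NE [P1→B gives 4>0]
(A,Q): not NE [P2→P gives 7>0]
(A,R): not NE [P2→P gives 7>5]
(B,P): not NE [P2→R gives 8>1]
(B,Q): not NE [P1→A gives 6>4; P2→R gives 8>3]
(B,R): not NE [P1→A gives 4>0]

PSNE: ∅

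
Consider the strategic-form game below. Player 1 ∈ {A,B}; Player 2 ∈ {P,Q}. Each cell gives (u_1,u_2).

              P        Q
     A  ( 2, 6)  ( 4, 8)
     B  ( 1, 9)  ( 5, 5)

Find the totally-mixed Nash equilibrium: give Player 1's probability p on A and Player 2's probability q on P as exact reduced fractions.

p=2/3, q=1/2

P1 indiff ⇒ q·2+(1-q)·4 = q·1+(1-q)·5 ⇒ q(1) = (1-q)(1) ⇒ q = 1/2
P2 indiff ⇒ p·6+(1-p)·9 = p·8+(1-p)·5 ⇒ p(-2) = (1-p)(-4) ⇒ p = 2/3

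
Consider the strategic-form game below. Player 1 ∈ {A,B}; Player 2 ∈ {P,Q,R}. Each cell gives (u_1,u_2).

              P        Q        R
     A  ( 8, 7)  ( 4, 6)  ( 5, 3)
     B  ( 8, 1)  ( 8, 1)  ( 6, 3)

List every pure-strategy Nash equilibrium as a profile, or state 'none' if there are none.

PSNE = {(A,P), (B,R)}

(A,P): NE
(A,Q): not NE [P1→B gives 8>4; P2→P gives 7>6]
(A,R): not NE [P1→B gives 6>5; P2→P gives 7>3]
(B,P): not NE [P2→R gives 3>1]
(B,Q): not NE [P2→R gives 3>1]
(B,R): NE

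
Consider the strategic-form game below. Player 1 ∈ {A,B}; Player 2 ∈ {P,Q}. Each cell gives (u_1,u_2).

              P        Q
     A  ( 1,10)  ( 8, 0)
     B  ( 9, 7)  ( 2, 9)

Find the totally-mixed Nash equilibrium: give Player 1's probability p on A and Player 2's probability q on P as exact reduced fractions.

P1 mixes 1/6 on A; P2 mixes 3/7 on P

P1 indiff ⇒ q·1+(1-q)·8 = q·9+(1-q)·2 ⇒ q(-8) = (1-q)(-6) ⇒ q = 3/7
P2 indiff ⇒ p·10+(1-p)·7 = p·0+(1-p)·9 ⇒ p(10) = (1-p)(2) ⇒ p = 1/6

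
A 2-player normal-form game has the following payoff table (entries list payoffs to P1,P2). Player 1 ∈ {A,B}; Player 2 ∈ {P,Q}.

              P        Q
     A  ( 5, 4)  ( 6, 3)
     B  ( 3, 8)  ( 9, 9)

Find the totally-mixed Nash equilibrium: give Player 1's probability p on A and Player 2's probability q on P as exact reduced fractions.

P1 indiff ⇒ q·5+(1-q)·6 = q·3+(1-q)·9 ⇒ q(2) = (1-q)(3) ⇒ q = 3/5
P2 indiff ⇒ p·4+(1-p)·8 = p·3+(1-p)·9 ⇒ p(1) = (1-p)(1) ⇒ p = 1/2

p=1/2, q=3/5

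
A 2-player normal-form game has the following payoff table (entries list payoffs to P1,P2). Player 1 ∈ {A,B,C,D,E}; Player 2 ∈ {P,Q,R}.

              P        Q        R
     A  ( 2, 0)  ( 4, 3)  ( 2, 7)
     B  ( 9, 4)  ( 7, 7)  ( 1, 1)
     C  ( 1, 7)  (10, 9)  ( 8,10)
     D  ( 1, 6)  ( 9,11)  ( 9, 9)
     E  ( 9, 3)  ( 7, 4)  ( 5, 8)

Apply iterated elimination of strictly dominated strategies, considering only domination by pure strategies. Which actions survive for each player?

Survivors P1:{C,D} P2:{Q,R}

P1 drop A (E beats it: P:9>2 Q:7>4 R:5>2)
P2 drop P (Q beats it: B:7>4 C:9>7 D:11>6 E:4>3)
P1 drop B (C beats it: Q:10>7 R:8>1)
P1 drop E (C beats it: Q:10>7 R:8>5)
P1→{C,D} P2→{Q,R}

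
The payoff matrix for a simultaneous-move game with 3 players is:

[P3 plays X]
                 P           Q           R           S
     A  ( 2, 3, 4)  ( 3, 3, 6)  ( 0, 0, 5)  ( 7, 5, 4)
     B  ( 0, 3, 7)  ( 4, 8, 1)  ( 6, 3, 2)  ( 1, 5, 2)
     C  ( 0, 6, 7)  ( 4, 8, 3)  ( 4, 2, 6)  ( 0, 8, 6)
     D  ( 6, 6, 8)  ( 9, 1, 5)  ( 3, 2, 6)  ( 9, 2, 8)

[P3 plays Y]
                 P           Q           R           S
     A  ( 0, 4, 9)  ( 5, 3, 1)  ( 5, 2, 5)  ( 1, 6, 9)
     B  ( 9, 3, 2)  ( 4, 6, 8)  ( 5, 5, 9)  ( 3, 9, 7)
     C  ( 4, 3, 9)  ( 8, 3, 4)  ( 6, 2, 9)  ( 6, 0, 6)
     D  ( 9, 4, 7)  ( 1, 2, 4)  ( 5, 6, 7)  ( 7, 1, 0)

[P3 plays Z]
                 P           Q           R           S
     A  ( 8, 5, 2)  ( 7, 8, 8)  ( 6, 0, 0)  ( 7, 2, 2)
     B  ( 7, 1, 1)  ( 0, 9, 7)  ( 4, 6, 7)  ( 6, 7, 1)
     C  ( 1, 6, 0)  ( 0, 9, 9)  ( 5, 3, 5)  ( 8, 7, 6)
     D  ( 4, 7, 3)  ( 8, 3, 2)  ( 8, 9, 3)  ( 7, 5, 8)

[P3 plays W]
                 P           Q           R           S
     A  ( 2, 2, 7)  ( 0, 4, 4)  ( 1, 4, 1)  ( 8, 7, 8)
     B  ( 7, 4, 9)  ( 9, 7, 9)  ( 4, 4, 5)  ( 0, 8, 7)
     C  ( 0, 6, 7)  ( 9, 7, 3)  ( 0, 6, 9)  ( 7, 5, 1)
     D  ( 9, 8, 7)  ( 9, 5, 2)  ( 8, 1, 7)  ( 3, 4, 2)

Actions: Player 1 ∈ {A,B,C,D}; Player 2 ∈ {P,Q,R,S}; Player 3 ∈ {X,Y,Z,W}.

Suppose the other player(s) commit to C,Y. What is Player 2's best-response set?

u_2(P vs C,Y) = 3
u_2(Q vs C,Y) = 3
u_2(R vs C,Y) = 2
u_2(S vs C,Y) = 0
max payoff 3 at {P,Q}

BR_2 = {P,Q}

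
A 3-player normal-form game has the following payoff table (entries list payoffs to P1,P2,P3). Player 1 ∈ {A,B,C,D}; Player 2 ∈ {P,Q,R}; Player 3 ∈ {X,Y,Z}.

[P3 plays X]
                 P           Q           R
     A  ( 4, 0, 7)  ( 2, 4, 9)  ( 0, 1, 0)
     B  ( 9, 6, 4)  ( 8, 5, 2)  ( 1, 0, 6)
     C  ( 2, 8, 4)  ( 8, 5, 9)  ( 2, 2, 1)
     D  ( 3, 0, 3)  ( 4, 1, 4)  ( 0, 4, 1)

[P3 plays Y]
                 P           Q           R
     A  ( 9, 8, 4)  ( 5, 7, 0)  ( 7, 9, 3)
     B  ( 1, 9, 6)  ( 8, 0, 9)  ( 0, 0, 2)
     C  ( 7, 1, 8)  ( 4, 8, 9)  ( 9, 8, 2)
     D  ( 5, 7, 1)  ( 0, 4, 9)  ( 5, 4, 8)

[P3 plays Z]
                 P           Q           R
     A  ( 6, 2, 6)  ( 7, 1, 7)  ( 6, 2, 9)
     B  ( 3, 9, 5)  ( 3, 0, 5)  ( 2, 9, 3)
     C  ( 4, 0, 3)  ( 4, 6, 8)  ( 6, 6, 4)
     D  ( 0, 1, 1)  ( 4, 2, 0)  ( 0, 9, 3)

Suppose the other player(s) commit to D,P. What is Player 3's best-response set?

P3 best: {X}

u_3(X vs D,P) = 3
u_3(Y vs D,P) = 1
u_3(Z vs D,P) = 1
max payoff 3 at {X}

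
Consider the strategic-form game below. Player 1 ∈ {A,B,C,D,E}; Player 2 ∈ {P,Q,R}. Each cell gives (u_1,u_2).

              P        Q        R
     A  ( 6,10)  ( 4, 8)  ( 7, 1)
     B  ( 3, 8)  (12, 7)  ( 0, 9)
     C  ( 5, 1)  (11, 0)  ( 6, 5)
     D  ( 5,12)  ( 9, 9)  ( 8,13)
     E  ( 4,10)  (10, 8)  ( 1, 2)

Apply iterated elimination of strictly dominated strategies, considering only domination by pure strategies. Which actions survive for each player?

Remaining: P1:{A,D} P2:{P,R}

P1 drop E (C beats it: P:5>4 Q:11>10 R:6>1)
P2 drop Q (P beats it: A:10>8 B:8>7 C:1>0 D:12>9)
P1 drop B (A beats it: P:6>3 R:7>0)
P1 drop C (A beats it: P:6>5 R:7>6)
P1→{A,D} P2→{P,R}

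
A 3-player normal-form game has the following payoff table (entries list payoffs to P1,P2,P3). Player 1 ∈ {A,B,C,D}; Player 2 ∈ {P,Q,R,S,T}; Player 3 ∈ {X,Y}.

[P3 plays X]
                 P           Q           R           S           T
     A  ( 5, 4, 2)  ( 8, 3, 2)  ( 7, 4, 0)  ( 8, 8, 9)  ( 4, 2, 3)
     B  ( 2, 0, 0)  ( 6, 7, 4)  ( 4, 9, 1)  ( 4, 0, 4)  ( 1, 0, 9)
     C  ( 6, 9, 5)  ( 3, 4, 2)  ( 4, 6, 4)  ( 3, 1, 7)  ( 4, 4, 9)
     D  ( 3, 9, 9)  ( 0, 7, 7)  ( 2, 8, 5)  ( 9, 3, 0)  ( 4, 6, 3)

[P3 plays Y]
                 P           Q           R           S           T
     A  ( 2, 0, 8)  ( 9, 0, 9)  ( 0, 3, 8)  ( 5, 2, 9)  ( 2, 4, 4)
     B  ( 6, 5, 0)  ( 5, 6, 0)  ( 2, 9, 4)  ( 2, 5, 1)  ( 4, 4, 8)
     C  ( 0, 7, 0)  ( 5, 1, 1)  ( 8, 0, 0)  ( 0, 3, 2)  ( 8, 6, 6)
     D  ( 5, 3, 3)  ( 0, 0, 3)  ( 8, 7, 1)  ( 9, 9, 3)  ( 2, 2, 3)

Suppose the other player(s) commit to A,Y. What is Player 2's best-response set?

u_2(P vs A,Y) = 0
u_2(Q vs A,Y) = 0
u_2(R vs A,Y) = 3
u_2(S vs A,Y) = 2
u_2(T vs A,Y) = 4
max payoff 4 at {T}

argmax u_2 = {T}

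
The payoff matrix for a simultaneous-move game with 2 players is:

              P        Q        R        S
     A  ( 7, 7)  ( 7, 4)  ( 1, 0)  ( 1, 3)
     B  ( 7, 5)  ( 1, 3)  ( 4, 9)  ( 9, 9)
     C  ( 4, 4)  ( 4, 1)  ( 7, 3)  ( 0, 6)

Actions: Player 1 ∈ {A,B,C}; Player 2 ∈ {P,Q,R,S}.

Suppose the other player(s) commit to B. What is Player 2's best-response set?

u_2(P vs B) = 5
u_2(Q vs B) = 3
u_2(R vs B) = 9
u_2(S vs B) = 9
max payoff 9 at {R,S}

P2 best: {R,S}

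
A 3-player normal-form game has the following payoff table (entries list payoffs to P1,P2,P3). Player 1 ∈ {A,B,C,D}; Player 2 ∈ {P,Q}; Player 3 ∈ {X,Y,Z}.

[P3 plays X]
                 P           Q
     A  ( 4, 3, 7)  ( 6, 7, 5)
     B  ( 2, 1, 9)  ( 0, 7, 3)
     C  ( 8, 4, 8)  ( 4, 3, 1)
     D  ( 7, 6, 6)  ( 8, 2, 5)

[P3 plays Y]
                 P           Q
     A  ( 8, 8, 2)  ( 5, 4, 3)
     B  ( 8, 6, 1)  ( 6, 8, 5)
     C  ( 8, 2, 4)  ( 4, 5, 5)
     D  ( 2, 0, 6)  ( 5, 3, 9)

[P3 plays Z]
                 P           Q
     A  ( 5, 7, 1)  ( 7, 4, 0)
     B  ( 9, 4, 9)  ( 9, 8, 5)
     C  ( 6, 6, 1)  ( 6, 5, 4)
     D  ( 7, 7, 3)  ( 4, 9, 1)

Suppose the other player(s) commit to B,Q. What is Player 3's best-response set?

BR_3 = {Y,Z}

u_3(X vs B,Q) = 3
u_3(Y vs B,Q) = 5
u_3(Z vs B,Q) = 5
max payoff 5 at {Y,Z}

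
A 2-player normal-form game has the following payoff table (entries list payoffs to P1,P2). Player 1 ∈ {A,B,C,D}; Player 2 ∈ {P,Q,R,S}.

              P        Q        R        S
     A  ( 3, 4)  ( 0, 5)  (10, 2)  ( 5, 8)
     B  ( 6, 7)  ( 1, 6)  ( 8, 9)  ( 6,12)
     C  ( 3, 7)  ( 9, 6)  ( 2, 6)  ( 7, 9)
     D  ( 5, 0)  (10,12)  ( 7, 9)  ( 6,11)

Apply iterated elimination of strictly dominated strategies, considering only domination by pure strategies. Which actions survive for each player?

Remaining: P1:{C,D} P2:{Q,S}

P2 drop P (S beats it: A:8>4 B:12>7 C:9>7 D:11>0)
P2 drop R (S beats it: A:8>2 B:12>9 C:9>6 D:11>9)
P1 drop A (B beats it: Q:1>0 S:6>5)
P1 drop B (C beats it: Q:9>1 S:7>6)
P1→{C,D} P2→{Q,S}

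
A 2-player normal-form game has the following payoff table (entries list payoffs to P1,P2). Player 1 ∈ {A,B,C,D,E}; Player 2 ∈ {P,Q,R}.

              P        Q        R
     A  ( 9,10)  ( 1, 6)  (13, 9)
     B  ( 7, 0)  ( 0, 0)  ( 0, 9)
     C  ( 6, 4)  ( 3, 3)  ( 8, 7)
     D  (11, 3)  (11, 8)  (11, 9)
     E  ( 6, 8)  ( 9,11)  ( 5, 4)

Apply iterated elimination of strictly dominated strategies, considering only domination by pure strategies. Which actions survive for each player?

IESDS → P1:{A,D} P2:{P,R}

P1 drop B (A beats it: P:9>7 Q:1>0 R:13>0)
P1 drop C (D beats it: P:11>6 Q:11>3 R:11>8)
P1 drop E (D beats it: P:11>6 Q:11>9 R:11>5)
P2 drop Q (R beats it: A:9>6 D:9>8)
P1→{A,D} P2→{P,R}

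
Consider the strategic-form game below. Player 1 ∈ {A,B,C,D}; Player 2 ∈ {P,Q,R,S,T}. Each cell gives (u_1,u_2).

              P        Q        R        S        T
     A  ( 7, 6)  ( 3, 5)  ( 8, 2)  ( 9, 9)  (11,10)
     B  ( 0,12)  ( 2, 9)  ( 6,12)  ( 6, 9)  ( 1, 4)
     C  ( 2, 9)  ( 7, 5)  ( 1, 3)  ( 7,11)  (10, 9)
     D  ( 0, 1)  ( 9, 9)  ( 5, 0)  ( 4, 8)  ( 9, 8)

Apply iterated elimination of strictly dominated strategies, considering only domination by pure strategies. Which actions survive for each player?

P1 drop B (A beats it: P:7>0 Q:3>2 R:8>6 S:9>6 T:11>1)
P2 drop P (S beats it: A:9>6 C:11>9 D:8>1)
P2 drop R (Q beats it: A:5>2 C:5>3 D:9>0)
P1→{A,C,D} P2→{Q,S,T}

IESDS → P1:{A,C,D} P2:{Q,S,T}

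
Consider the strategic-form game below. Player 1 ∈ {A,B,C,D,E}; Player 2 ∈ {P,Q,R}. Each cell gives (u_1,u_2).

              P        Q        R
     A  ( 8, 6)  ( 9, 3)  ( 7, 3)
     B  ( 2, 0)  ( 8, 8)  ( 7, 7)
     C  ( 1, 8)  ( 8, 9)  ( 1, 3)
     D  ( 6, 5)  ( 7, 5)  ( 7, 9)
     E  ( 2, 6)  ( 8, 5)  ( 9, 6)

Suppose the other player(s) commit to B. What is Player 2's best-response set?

u_2(P vs B) = 0
u_2(Q vs B) = 8
u_2(R vs B) = 7
max payoff 8 at {Q}

argmax u_2 = {Q}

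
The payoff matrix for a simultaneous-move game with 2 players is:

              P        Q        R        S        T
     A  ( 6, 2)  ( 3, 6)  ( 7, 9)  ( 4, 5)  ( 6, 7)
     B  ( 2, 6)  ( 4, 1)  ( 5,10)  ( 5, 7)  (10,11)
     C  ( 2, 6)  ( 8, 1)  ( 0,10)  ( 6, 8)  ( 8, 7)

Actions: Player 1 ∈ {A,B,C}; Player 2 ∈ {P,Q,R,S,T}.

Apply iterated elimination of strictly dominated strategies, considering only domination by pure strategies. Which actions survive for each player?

P2 drop P (R beats it: A:9>2 B:10>6 C:10>6)
P2 drop Q (R beats it: A:9>6 B:10>1 C:10>1)
P2 drop S (R beats it: A:9>5 B:10>7 C:10>8)
P1 drop C (B beats it: R:5>0 T:10>8)
P1→{A,B} P2→{R,T}

Remaining: P1:{A,B} P2:{R,T}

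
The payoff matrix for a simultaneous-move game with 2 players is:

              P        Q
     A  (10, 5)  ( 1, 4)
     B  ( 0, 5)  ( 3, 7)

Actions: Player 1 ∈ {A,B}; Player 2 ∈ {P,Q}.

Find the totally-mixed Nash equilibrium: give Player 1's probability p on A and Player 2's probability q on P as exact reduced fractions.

(p,q) = (2/3, 1/6)

P1 indiff ⇒ q·10+(1-q)·1 = q·0+(1-q)·3 ⇒ q(10) = (1-q)(2) ⇒ q = 1/6
P2 indiff ⇒ p·5+(1-p)·5 = p·4+(1-p)·7 ⇒ p(1) = (1-p)(2) ⇒ p = 2/3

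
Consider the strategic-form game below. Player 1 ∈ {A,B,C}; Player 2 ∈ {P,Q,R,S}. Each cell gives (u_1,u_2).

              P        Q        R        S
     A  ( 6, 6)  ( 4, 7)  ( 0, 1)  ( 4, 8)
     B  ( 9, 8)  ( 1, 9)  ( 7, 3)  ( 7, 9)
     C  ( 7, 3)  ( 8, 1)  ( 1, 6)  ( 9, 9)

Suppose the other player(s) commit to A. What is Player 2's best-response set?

u_2(P vs A) = 6
u_2(Q vs A) = 7
u_2(R vs A) = 1
u_2(S vs A) = 8
max payoff 8 at {S}

argmax u_2 = {S}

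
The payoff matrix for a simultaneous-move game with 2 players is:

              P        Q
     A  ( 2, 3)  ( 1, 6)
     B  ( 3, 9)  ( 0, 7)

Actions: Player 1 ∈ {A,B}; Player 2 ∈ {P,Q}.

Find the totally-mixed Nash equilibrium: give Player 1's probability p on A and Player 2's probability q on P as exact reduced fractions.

P1 indiff ⇒ q·2+(1-q)·1 = q·3+(1-q)·0 ⇒ q(-1) = (1-q)(-1) ⇒ q = 1/2
P2 indiff ⇒ p·3+(1-p)·9 = p·6+(1-p)·7 ⇒ p(-3) = (1-p)(-2) ⇒ p = 2/5

p=2/5, q=1/2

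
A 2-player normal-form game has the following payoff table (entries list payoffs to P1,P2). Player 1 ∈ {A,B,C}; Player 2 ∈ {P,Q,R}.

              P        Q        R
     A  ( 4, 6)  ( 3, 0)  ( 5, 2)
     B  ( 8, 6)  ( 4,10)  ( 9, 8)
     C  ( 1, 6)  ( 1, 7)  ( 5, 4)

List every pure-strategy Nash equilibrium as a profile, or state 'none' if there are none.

(A,P): not NE [P1→B gives 8>4]
(A,Q): not NE [P1→B gives 4>3; P2→P gives 6>0]
(A,R): not NE [P1→B gives 9>5; P2→P gives 6>2]
(B,P): not NE [P2→Q gives 10>6]
(B,Q): NE
(B,R): not NE [P2→Q gives 10>8]
(C,P): not NE [P1→B gives 8>1; P2→Q gives 7>6]
(C,Q): not NE [P1→B gives 4>1]
(C,R): not NE [P1→B gives 9>5; P2→Q gives 7>4]

Nash profiles: (B,Q)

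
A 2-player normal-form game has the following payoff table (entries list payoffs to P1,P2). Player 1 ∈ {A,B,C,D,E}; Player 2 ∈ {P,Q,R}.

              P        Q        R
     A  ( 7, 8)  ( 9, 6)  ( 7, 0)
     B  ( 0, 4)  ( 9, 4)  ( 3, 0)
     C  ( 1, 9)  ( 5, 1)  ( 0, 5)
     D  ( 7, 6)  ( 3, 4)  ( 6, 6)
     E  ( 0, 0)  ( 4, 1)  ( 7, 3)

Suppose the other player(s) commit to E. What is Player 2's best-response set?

argmax u_2 = {R}

u_2(P vs E) = 0
u_2(Q vs E) = 1
u_2(R vs E) = 3
max payoff 3 at {R}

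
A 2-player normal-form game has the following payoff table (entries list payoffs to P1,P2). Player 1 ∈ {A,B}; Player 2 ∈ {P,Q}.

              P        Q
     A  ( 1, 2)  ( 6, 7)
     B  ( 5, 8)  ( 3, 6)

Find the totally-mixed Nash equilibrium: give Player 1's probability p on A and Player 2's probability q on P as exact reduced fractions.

P1 indiff ⇒ q·1+(1-q)·6 = q·5+(1-q)·3 ⇒ q(-4) = (1-q)(-3) ⇒ q = 3/7
P2 indiff ⇒ p·2+(1-p)·8 = p·7+(1-p)·6 ⇒ p(-5) = (1-p)(-2) ⇒ p = 2/7

(p,q) = (2/7, 3/7)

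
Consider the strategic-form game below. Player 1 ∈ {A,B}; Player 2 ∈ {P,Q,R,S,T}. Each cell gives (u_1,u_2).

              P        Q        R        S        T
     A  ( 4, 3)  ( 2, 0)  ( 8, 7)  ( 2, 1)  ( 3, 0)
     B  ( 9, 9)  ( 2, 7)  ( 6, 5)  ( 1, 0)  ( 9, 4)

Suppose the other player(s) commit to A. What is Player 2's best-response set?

P2 best: {R}

u_2(P vs A) = 3
u_2(Q vs A) = 0
u_2(R vs A) = 7
u_2(S vs A) = 1
u_2(T vs A) = 0
max payoff 7 at {R}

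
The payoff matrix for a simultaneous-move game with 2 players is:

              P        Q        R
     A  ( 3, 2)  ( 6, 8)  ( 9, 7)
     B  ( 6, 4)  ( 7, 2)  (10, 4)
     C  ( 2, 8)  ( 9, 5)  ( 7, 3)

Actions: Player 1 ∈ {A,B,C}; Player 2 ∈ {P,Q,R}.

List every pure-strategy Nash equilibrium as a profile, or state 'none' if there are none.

(A,P): not NE [P1→B gives 6>3; P2→Q gives 8>2]
(A,Q): not NE [P1→C gives 9>6]
(A,R): not NE [P1→B gives 10>9; P2→Q gives 8>7]
(B,P): NE
(B,Q): not NE [P1→C gives 9>7; P2→R gives 4>2]
(B,R): NE
(C,P): not NE [P1→B gives 6>2]
(C,Q): not NE [P2→P gives 8>5]
(C,R): not NE [P1→B gives 10>7; P2→P gives 8>3]

NE set: (B,P), (B,R)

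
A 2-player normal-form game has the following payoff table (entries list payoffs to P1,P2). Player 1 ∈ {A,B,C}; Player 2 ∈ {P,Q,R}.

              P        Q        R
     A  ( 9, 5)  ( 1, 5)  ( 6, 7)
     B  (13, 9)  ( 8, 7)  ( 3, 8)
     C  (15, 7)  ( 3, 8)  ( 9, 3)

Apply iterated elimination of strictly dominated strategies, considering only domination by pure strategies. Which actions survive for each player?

Survivors P1:{B,C} P2:{P,Q}

P1 drop A (C beats it: P:15>9 Q:3>1 R:9>6)
P2 drop R (P beats it: B:9>8 C:7>3)
P1→{B,C} P2→{P,Q}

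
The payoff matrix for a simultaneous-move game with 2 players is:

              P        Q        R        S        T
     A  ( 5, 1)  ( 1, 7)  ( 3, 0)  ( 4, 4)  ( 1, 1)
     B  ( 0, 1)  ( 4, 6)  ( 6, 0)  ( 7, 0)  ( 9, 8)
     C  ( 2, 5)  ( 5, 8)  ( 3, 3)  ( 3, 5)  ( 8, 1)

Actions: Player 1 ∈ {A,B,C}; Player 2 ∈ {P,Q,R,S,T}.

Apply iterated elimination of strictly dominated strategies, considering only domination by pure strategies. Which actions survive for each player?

P2 drop P (Q beats it: A:7>1 B:6>1 C:8>5)
P1 drop A (B beats it: Q:4>1 R:6>3 S:7>4 T:9>1)
P2 drop R (Q beats it: B:6>0 C:8>3)
P2 drop S (Q beats it: B:6>0 C:8>5)
P1→{B,C} P2→{Q,T}

IESDS → P1:{B,C} P2:{Q,T}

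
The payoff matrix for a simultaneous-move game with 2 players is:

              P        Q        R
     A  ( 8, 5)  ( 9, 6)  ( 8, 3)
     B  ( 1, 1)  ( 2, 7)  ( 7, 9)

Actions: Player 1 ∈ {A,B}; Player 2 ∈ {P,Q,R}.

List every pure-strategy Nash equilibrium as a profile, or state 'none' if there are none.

Nash profiles: (A,Q)

(A,P): not NE [P2→Q gives 6>5]
(A,Q): NE
(A,R): not NE [P2→Q gives 6>3]
(B,P): not NE [P1→A gives 8>1; P2→R gives 9>1]
(B,Q): not NE [P1→A gives 9>2; P2→R gives 9>7]
(B,R): not NE [P1→A gives 8>7]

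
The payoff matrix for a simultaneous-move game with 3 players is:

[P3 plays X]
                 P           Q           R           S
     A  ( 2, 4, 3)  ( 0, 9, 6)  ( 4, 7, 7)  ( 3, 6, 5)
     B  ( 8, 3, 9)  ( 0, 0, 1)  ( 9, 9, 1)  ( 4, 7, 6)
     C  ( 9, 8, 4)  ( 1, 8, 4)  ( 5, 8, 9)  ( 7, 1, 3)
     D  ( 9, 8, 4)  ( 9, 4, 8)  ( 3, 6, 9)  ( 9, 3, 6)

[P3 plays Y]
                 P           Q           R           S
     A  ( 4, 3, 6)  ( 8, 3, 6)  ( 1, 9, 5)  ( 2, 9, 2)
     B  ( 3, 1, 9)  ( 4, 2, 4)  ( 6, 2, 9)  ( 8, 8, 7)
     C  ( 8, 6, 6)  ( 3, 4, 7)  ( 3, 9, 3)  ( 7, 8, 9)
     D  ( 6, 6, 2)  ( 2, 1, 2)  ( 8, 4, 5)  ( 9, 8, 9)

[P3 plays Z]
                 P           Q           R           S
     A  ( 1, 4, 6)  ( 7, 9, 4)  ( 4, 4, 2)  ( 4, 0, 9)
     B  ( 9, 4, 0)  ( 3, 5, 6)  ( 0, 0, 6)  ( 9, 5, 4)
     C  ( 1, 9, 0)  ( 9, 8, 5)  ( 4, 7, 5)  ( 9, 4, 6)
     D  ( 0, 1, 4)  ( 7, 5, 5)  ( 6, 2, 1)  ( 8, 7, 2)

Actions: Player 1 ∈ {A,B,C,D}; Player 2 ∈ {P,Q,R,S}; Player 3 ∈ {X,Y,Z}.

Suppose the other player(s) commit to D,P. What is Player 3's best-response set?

u_3(X vs D,P) = 4
u_3(Y vs D,P) = 2
u_3(Z vs D,P) = 4
max payoff 4 at {X,Z}

argmax u_3 = {X,Z}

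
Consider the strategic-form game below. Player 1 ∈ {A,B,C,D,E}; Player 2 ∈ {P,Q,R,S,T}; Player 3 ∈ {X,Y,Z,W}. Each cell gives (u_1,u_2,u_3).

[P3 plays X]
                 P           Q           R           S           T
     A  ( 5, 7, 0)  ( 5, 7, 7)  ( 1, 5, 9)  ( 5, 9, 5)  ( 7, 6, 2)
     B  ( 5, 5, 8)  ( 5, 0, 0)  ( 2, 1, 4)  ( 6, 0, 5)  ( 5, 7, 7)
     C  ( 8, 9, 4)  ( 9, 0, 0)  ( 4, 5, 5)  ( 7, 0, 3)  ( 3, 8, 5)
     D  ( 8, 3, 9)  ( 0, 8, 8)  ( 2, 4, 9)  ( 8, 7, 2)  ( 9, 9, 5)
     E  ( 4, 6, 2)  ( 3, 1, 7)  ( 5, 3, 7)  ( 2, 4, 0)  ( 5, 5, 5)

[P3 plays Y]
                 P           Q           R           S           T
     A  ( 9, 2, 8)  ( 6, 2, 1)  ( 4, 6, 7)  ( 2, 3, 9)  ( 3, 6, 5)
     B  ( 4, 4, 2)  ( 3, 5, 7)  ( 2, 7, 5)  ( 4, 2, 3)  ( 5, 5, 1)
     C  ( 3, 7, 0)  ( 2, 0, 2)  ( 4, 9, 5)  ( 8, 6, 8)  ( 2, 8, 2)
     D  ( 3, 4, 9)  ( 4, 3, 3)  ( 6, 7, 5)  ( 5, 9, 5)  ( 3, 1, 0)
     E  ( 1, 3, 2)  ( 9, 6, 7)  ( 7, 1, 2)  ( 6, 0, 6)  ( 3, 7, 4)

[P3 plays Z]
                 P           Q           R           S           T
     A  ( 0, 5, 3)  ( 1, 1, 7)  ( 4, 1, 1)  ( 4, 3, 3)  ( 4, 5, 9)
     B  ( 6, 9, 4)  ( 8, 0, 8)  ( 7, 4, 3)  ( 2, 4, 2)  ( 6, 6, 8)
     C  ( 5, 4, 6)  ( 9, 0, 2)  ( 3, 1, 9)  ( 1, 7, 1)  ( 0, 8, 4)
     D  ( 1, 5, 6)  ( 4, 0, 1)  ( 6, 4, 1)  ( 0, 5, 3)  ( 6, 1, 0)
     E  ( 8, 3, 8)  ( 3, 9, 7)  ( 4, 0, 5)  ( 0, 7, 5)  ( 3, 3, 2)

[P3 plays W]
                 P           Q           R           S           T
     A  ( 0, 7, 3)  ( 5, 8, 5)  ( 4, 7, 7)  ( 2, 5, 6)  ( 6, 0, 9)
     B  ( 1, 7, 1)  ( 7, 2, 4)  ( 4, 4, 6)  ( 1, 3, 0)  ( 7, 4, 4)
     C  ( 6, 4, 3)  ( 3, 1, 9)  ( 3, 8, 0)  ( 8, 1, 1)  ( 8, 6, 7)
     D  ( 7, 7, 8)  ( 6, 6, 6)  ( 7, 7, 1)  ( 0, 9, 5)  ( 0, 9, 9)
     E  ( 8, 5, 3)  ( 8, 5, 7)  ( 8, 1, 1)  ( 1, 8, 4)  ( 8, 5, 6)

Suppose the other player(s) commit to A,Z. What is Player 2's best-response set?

P2 best: {P,T}

u_2(P vs A,Z) = 5
u_2(Q vs A,Z) = 1
u_2(R vs A,Z) = 1
u_2(S vs A,Z) = 3
u_2(T vs A,Z) = 5
max payoff 5 at {P,T}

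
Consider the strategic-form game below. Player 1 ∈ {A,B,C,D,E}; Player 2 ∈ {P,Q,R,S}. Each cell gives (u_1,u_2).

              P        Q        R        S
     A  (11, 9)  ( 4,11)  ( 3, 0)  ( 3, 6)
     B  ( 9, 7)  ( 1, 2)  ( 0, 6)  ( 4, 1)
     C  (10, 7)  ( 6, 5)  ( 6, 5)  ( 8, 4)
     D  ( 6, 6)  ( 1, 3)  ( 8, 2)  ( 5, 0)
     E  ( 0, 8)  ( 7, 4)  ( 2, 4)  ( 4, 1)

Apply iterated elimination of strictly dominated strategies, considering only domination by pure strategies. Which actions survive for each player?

P1 drop B (C beats it: P:10>9 Q:6>1 R:6>0 S:8>4)
P2 drop R (P beats it: A:9>0 C:7>5 D:6>2 E:8>4)
P1 drop D (C beats it: P:10>6 Q:6>1 S:8>5)
P2 drop S (P beats it: A:9>6 C:7>4 E:8>1)
P1→{A,C,E} P2→{P,Q}

Remaining: P1:{A,C,E} P2:{P,Q}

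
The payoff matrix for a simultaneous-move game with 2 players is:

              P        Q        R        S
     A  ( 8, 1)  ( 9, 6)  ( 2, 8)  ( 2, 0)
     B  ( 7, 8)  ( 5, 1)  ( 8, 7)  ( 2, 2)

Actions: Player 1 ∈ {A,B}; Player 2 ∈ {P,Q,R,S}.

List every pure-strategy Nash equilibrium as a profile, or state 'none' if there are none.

Equilibria: none

(A,P): not NE [P2→R gives 8>1]
(A,Q): not NE [P2→R gives 8>6]
(A,R): not NE [P1→B gives 8>2]
(A,S): not NE [P2→R gives 8>0]
(B,P): not NE [P1→A gives 8>7]
(B,Q): not NE [P1→A gives 9>5; P2→P gives 8>1]
(B,R): not NE [P2→P gives 8>7]
(B,S): not NE [P2→P gives 8>2]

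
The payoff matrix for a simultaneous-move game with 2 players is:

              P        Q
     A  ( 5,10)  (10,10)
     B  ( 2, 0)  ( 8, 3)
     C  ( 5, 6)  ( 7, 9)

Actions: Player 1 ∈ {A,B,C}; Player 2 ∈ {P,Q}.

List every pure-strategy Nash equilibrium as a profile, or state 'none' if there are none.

NE set: (A,P), (A,Q)

(A,P): NE
(A,Q): NE
(B,P): not NE [P1→C gives 5>2; P2→Q gives 3>0]
(B,Q): not NE [P1→A gives 10>8]
(C,P): not NE [P2→Q gives 9>6]
(C,Q): not NE [P1→A gives 10>7]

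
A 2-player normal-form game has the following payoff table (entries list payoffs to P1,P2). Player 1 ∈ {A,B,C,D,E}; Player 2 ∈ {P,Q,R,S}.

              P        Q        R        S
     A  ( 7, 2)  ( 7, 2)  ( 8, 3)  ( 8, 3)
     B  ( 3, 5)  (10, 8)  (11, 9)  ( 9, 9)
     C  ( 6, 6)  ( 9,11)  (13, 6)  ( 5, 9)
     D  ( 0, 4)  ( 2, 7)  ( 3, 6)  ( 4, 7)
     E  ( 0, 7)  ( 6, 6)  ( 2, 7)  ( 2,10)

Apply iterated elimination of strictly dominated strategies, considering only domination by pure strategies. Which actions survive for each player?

Remaining: P1:{B,C} P2:{Q,R,S}

P1 drop D (A beats it: P:7>0 Q:7>2 R:8>3 S:8>4)
P1 drop E (A beats it: P:7>0 Q:7>6 R:8>2 S:8>2)
P2 drop P (S beats it: A:3>2 B:9>5 C:9>6)
P1 drop A (B beats it: Q:10>7 R:11>8 S:9>8)
P1→{B,C} P2→{Q,R,S}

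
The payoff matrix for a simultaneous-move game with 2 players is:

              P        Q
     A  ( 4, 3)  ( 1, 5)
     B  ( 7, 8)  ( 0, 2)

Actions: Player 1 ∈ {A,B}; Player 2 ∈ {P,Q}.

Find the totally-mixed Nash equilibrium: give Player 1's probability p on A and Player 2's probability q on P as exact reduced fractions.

P1 indiff ⇒ q·4+(1-q)·1 = q·7+(1-q)·0 ⇒ q(-3) = (1-q)(-1) ⇒ q = 1/4
P2 indiff ⇒ p·3+(1-p)·8 = p·5+(1-p)·2 ⇒ p(-2) = (1-p)(-6) ⇒ p = 3/4

p=3/4, q=1/4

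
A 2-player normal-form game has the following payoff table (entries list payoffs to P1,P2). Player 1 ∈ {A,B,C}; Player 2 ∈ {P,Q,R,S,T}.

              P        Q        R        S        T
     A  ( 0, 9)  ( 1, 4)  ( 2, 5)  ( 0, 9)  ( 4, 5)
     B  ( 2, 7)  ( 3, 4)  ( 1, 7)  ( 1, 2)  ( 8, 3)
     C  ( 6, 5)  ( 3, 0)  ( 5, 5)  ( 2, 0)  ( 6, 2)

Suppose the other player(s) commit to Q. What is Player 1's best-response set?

u_1(A vs Q) = 1
u_1(B vs Q) = 3
u_1(C vs Q) = 3
max payoff 3 at {B,C}

BR_1 = {B,C}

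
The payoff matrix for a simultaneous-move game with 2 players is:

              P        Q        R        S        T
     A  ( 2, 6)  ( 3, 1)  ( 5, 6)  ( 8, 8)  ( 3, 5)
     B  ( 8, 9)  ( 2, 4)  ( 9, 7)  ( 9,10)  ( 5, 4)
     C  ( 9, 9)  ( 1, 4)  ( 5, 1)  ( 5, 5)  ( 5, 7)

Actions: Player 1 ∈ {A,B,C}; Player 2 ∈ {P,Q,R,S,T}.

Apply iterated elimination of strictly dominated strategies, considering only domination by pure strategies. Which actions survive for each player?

P2 drop Q (P beats it: A:6>1 B:9>4 C:9>4)
P1 drop A (B beats it: P:8>2 R:9>5 S:9>8 T:5>3)
P2 drop R (P beats it: B:9>7 C:9>1)
P2 drop T (P beats it: B:9>4 C:9>7)
P1→{B,C} P2→{P,S}

IESDS → P1:{B,C} P2:{P,S}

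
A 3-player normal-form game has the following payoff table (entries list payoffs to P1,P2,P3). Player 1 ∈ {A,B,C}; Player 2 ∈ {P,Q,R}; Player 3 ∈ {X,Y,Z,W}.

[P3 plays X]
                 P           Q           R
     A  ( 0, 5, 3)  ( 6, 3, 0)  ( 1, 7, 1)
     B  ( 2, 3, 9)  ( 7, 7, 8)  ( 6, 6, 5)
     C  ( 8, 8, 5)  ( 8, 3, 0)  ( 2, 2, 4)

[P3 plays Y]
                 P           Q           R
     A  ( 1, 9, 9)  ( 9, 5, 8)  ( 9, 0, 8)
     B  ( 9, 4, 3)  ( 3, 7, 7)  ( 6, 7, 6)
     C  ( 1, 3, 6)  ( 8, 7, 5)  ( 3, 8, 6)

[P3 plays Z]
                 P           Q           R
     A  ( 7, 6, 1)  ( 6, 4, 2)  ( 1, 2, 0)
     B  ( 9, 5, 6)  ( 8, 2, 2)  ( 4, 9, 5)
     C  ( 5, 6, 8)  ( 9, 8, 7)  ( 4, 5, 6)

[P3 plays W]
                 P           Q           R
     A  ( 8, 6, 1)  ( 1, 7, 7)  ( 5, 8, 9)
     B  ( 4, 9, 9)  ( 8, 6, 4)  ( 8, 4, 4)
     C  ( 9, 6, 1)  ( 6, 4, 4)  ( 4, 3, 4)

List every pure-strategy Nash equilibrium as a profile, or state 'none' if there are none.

(A,P,X): not NE [P1→C gives 8>0; P2→R gives 7>5; P3→Y gives 9>3]
(A,P,Y): not NE [P1→B gives 9>1]
(A,P,Z): not NE [P1→B gives 9>7; P3→Y gives 9>1]
(A,P,W): not NE [P1→C gives 9>8; P2→R gives 8>6; P3→Y gives 9>1]
(A,Q,X): not NE [P1→C gives 8>6; P2→R gives 7>3; P3→Y gives 8>0]
(A,Q,Y): not NE [P2→P gives 9>5]
(A,Q,Z): not NE [P1→C gives 9>6; P2→P gives 6>4; P3→Y gives 8>2]
(A,Q,W): not NE [P1→B gives 8>1; P2→R gives 8>7; P3→Y gives 8>7]
(A,R,X): not NE [P1→B gives 6>1; P3→W gives 9>1]
(A,R,Y): not NE [P2→P gives 9>0; P3→W gives 9>8]
(A,R,Z): not NE [P1→C gives 4>1; P2→P gives 6>2; P3→W gives 9>0]
(A,R,W): not NE [P1→B gives 8>5]
(B,P,X): not NE [P1→C gives 8>2; P2→Q gives 7>3]
(B,P,Y): not NE [P2→R gives 7>4; P3→W gives 9>3]
(B,P,Z): not NE [P2→R gives 9>5; P3→W gives 9>6]
(B,P,W): not NE [P1→C gives 9>4]
(B,Q,X): not NE [P1→C gives 8>7]
(B,Q,Y): not NE [P1→A gives 9>3; P3→X gives 8>7]
(B,Q,Z): not NE [P1→C gives 9>8; P2→R gives 9>2; P3→X gives 8>2]
(B,Q,W): not NE [P2→P gives 9>6; P3→X gives 8>4]
(B,R,X): not NE [P2→Q gives 7>6; P3→Y gives 6>5]
(B,R,Y): not NE [P1→A gives 9>6]
(B,R,Z): not NE [P3→Y gives 6>5]
(B,R,W): not NE [P2→P gives 9>4; P3→Y gives 6>4]
(C,P,X): not NE [P3→Z gives 8>5]
(C,P,Y): not NE [P1→B gives 9>1; P2→R gives 8>3; P3→Z gives 8>6]
(C,P,Z): not NE [P1→B gives 9>5; P2→Q gives 8>6]
(C,P,W): not NE [P3→Z gives 8>1]
(C,Q,X): not NE [P2→P gives 8>3; P3→Z gives 7>0]
(C,Q,Y): not NE [P1→A gives 9>8; P2→R gives 8>7; P3→Z gives 7>5]
(C,Q,Z): NE
(C,Q,W): not NE [P1→B gives 8>6; P2→P gives 6>4; P3→Z gives 7>4]
(C,R,X): not NE [P1→B gives 6>2; P2→P gives 8>2; P3→Z gives 6>4]
(C,R,Y): not NE [P1→A gives 9>3]
(C,R,Z): not NE [P2→Q gives 8>5]
(C,R,W): not NE [P1→B gives 8>4; P2→P gives 6>3; P3→Z gives 6>4]

Nash profiles: (C,Q,Z)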